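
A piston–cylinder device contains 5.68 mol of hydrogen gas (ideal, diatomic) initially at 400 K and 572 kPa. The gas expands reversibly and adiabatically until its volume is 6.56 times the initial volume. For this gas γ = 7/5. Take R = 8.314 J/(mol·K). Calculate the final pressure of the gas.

41.1 kPa

V₁ = nRT₁/P₁ = 5.68×8.314×400/572 = 33.0 L.
Adiabatic: TV^(γ−1) = const ⇒ T₂ = 400×(0.152)^0.400 = 188 K; PV^γ = const ⇒ P₂ = 41.1 kPa.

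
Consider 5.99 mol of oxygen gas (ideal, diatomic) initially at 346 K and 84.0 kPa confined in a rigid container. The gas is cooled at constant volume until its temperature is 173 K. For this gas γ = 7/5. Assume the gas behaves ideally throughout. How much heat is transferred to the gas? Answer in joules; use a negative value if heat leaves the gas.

-21500 J

V₁ = nRT₁/P₁ = 5.99×8.314×346/84.0 = 205 L.
Isochoric: V stays 205 L; P/T = const ⇒ T₂ = 173 K, P₂ = 42.0 kPa.
W = 0 (no volume change).
ΔU = nCvΔT = 5.99×20.8×(173−346) = -21500 J.
Q = ΔU = -21500 J.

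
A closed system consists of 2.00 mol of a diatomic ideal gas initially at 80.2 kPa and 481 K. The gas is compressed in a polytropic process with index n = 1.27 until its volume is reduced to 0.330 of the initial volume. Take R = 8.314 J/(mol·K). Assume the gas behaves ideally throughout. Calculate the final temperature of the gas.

649 K

V₁ = nRT₁/P₁ = 2.00×8.314×481/80.2 = 99.7 L.
Polytropic n=1.27: T₂ = T₁(V₁/V₂)^(n−1) = 481×(3.03)^0.27 = 649 K; P₂ = P₁(V₁/V₂)^n = 328 kPa.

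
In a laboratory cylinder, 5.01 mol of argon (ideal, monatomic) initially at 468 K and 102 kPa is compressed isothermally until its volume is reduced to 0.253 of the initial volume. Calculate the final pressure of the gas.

403 kPa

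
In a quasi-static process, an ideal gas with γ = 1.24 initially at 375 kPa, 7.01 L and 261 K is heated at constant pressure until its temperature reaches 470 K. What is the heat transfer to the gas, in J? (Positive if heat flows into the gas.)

10900 J

n = P₁V₁/(RT₁) = 375×7.01/(8.314×261) = 1.21 mol.
Isobaric: P stays 375 kPa; V/T = const ⇒ T₂ = 470 K, V₂ = 12.6 L.
W = PΔV = 375×(12.6−7.01) kPa·L = 2110 J.
ΔU = nCvΔT = 1.21×34.6×(470−261) = 8770 J.
Q = ΔU + W = nCpΔT = 10900 J.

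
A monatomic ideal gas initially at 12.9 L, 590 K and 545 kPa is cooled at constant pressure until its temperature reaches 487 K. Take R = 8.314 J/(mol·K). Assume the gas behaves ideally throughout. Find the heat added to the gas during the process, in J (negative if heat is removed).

-3070 J

n = P₁V₁/(RT₁) = 545×12.9/(8.314×590) = 1.43 mol.
Isobaric: P stays 545 kPa; V/T = const ⇒ T₂ = 487 K, V₂ = 10.6 L.
W = PΔV = 545×(10.6−12.9) kPa·L = -1230 J.
ΔU = nCvΔT = 1.43×12.5×(487−590) = -1840 J.
Q = ΔU + W = nCpΔT = -3070 J.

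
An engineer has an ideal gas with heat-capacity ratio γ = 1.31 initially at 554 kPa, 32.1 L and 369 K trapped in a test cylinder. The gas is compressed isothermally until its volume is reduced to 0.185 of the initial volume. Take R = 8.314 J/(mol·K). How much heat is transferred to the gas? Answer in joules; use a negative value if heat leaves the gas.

n = P₁V₁/(RT₁) = 554×32.1/(8.314×369) = 5.80 mol.
Isothermal: T stays 369 K; PV = const ⇒ V₂ = 5.94 L, P₂ = 2990 kPa.
ΔU = 0 (ideal gas, T constant).
W = nRT ln(V₂/V₁) = 5.80×8.314×369×ln(0.185) = -30000 J.
Q = ΔU + W = -30000 J.

-30000 J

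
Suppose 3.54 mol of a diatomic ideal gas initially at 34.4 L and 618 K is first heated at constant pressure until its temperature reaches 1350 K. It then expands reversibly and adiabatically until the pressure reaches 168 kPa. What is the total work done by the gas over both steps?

49300 J

P₁ = nRT₁/V₁ = 3.54×8.314×618/34.4 = 529 kPa.
Step 1 — Isobaric: P stays 529 kPa; V/T = const ⇒ T₂ = 1350 K, V₂ = 75.1 L.
W = PΔV = 529×(75.1−34.4) kPa·L = 21500 J.
ΔU = nCvΔT = 3.54×20.8×(1350−618) = 53900 J.
Q = ΔU + W = nCpΔT = 75400 J.
State after step 1: P = 529 kPa, V = 75.1 L, T = 1350 K.
Step 2 — Adiabatic: T₂/T₁ = (P₂/P₁)^((γ−1)/γ) ⇒ T₂ = 1350×(0.318)^0.286 = 973 K; V₂ = 170 L.
ΔU = nCvΔT = 3.54×20.8×(973−1350) = -27700 J.
Q = 0 for an adiabatic process, so W = −ΔU = 27700 J.
Net over both steps: W = 49300 J, Q = 75400 J, ΔU = 26100 J.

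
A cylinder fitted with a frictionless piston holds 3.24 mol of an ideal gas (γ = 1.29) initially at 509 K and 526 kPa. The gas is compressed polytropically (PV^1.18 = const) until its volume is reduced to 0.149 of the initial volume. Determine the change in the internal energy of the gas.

V₁ = nRT₁/P₁ = 3.24×8.314×509/526 = 26.1 L.
Polytropic n=1.18: T₂ = T₁(V₁/V₂)^(n−1) = 509×(6.71)^0.18 = 717 K; P₂ = P₁(V₁/V₂)^n = 4970 kPa.
For an ideal gas ΔU = nCvΔT with Cv = R/(γ−1) = 28.7 J/(mol·K).
ΔU = 3.24×28.7×(717−509) = 19300 J.

19300 J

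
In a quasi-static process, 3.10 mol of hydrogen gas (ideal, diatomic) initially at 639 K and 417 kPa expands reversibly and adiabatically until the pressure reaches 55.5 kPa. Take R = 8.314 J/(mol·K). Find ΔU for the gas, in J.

-18000 J

V₁ = nRT₁/P₁ = 3.10×8.314×639/417 = 39.5 L.
Adiabatic: T₂/T₁ = (P₂/P₁)^((γ−1)/γ) ⇒ T₂ = 639×(0.133)^0.286 = 359 K; V₂ = 167 L.
For an ideal gas ΔU = nCvΔT with Cv = (5/2)R = 20.8 J/(mol·K).
ΔU = 3.10×20.8×(359−639) = -18000 J.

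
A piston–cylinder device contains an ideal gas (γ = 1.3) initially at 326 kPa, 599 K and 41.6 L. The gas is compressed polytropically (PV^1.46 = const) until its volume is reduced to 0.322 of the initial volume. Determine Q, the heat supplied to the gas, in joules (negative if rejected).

10800 J

n = P₁V₁/(RT₁) = 326×41.6/(8.314×599) = 2.72 mol.
Polytropic n=1.46: T₂ = T₁(V₁/V₂)^(n−1) = 599×(3.11)^0.46 = 1010 K; P₂ = P₁(V₁/V₂)^n = 1710 kPa.
W = (P₁V₁−P₂V₂)/(n−1) = (326×41.6−1710×13.4)/0.46 = -20200 J.
ΔU = nCvΔT = 2.72×27.7×(1010−599) = 30900 J.
Q = ΔU + W = 10800 J.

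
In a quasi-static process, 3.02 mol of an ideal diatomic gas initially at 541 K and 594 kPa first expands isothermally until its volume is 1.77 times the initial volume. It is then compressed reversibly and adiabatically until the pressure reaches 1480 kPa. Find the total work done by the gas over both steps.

V₁ = nRT₁/P₁ = 3.02×8.314×541/594 = 22.9 L.
Step 1 — Isothermal: T stays 541 K; PV = const ⇒ V₂ = 40.5 L, P₂ = 336 kPa.
ΔU = 0 (ideal gas, T constant).
W = nRT ln(V₂/V₁) = 3.02×8.314×541×ln(1.77) = 7760 J.
Q = ΔU + W = 7760 J.
State after step 1: P = 336 kPa, V = 40.5 L, T = 541 K.
Step 2 — Adiabatic: T₂/T₁ = (P₂/P₁)^((γ−1)/γ) ⇒ T₂ = 541×(4.41)^0.286 = 827 K; V₂ = 14.0 L.
ΔU = nCvΔT = 3.02×20.8×(827−541) = 17900 J.
Q = 0 for an adiabatic process, so W = −ΔU = -17900 J.
Net over both steps: W = -10200 J, Q = 7760 J, ΔU = 17900 J.

-10200 J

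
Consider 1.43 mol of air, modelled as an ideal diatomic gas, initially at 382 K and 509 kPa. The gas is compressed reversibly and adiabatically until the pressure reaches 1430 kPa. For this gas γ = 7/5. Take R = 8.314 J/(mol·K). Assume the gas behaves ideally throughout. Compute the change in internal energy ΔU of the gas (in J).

V₁ = nRT₁/P₁ = 1.43×8.314×382/509 = 8.92 L.
Adiabatic: T₂/T₁ = (P₂/P₁)^((γ−1)/γ) ⇒ T₂ = 382×(2.81)^0.286 = 513 K; V₂ = 4.27 L.
For an ideal gas ΔU = nCvΔT with Cv = (5/2)R = 20.8 J/(mol·K).
ΔU = 1.43×20.8×(513−382) = 3900 J.

3900 J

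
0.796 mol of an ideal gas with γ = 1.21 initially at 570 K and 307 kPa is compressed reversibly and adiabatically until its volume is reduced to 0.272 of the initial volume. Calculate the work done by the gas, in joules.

-5650 J

V₁ = nRT₁/P₁ = 0.796×8.314×570/307 = 12.3 L.
Adiabatic: TV^(γ−1) = const ⇒ T₂ = 570×(3.68)^0.210 = 749 K; PV^γ = const ⇒ P₂ = 1480 kPa.
ΔU = nCvΔT = 0.796×39.6×(749−570) = 5650 J.
Q = 0 for an adiabatic process, so W = −ΔU = -5650 J.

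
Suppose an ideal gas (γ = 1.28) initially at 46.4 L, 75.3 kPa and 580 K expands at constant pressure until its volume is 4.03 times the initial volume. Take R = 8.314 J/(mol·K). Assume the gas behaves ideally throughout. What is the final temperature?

2340 K

Isobaric: P stays 75.3 kPa; V/T = const ⇒ T₂ = 2340 K, V₂ = 187 L.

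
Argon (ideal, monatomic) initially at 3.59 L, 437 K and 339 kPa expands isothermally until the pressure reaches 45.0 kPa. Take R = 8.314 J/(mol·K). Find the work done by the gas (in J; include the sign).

2460 J

n = P₁V₁/(RT₁) = 339×3.59/(8.314×437) = 0.335 mol.
Isothermal: T stays 437 K; PV = const ⇒ V₂ = 27.0 L, P₂ = 45.0 kPa.
W = nRT ln(V₂/V₁) = 0.335×8.314×437×ln(7.53) = 2460 J.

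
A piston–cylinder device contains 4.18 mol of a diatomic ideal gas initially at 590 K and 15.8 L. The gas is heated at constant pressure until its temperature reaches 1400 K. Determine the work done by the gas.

P₁ = nRT₁/V₁ = 4.18×8.314×590/15.8 = 1300 kPa.
Isobaric: P stays 1300 kPa; V/T = const ⇒ T₂ = 1400 K, V₂ = 37.5 L.
W = PΔV = 1300×(37.5−15.8) kPa·L = 28100 J.

28100 J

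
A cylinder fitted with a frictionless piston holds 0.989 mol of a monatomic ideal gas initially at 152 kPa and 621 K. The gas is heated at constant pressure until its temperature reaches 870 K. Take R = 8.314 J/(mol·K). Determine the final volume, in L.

47.1 L

V₁ = nRT₁/P₁ = 0.989×8.314×621/152 = 33.6 L.
Isobaric: P stays 152 kPa; V/T = const ⇒ T₂ = 870 K, V₂ = 47.1 L.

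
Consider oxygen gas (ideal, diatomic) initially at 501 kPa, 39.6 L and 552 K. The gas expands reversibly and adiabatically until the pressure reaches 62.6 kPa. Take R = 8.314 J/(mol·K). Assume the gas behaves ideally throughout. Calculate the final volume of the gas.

Adiabatic: T₂/T₁ = (P₂/P₁)^((γ−1)/γ) ⇒ T₂ = 552×(0.125)^0.286 = 305 K; V₂ = 175 L.

175 L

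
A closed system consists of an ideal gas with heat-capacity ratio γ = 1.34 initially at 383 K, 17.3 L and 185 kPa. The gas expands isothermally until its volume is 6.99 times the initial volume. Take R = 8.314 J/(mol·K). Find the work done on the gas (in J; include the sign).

n = P₁V₁/(RT₁) = 185×17.3/(8.314×383) = 1.01 mol.
Isothermal: T stays 383 K; PV = const ⇒ V₂ = 121 L, P₂ = 26.5 kPa.
W = nRT ln(V₂/V₁) = 1.01×8.314×383×ln(6.99) = 6220 J.
Work done on the gas = −W_by = -6220 J.

-6220 J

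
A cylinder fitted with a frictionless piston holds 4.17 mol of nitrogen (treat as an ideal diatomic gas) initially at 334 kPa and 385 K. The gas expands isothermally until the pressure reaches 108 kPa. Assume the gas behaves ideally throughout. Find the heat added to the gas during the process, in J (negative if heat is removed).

15100 J

V₁ = nRT₁/P₁ = 4.17×8.314×385/334 = 40.0 L.
Isothermal: T stays 385 K; PV = const ⇒ V₂ = 124 L, P₂ = 108 kPa.
ΔU = 0 (ideal gas, T constant).
W = nRT ln(V₂/V₁) = 4.17×8.314×385×ln(3.09) = 15100 J.
Q = ΔU + W = 15100 J.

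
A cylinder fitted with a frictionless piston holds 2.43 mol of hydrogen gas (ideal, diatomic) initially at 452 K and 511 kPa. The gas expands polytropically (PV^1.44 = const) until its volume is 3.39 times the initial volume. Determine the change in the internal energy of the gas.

-9490 J

V₁ = nRT₁/P₁ = 2.43×8.314×452/511 = 17.9 L.
Polytropic n=1.44: T₂ = T₁(V₁/V₂)^(n−1) = 452×(0.295)^0.44 = 264 K; P₂ = P₁(V₁/V₂)^n = 88.1 kPa.
For an ideal gas ΔU = nCvΔT with Cv = (5/2)R = 20.8 J/(mol·K).
ΔU = 2.43×20.8×(264−452) = -9490 J.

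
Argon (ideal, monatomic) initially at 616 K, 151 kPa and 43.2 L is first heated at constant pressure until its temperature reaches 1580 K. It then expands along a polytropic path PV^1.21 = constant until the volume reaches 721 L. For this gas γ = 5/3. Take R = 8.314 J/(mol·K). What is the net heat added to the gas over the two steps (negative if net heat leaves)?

43300 J

n = P₁V₁/(RT₁) = 151×43.2/(8.314×616) = 1.27 mol.
Step 1 — Isobaric: P stays 151 kPa; V/T = const ⇒ T₂ = 1580 K, V₂ = 111 L.
W = PΔV = 151×(111−43.2) kPa·L = 10200 J.
ΔU = nCvΔT = 1.27×12.5×(1580−616) = 15300 J.
Q = ΔU + W = nCpΔT = 25500 J.
State after step 1: P = 151 kPa, V = 111 L, T = 1580 K.
Step 2 — Polytropic n=1.21: T₂ = T₁(V₁/V₂)^(n−1) = 1580×(0.154)^0.21 = 1070 K; P₂ = P₁(V₁/V₂)^n = 15.7 kPa.
W = (P₁V₁−P₂V₂)/(n−1) = (151×111−15.7×721)/0.21 = 25900 J.
ΔU = nCvΔT = 1.27×12.5×(1070−1580) = -8160 J.
Q = ΔU + W = 17700 J.
Net over both steps: W = 36100 J, Q = 43300 J, ΔU = 7150 J.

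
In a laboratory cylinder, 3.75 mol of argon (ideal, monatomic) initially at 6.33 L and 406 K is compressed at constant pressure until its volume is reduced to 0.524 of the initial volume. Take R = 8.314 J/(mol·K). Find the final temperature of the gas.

213 K

P₁ = nRT₁/V₁ = 3.75×8.314×406/6.33 = 2000 kPa.
Isobaric: P stays 2000 kPa; V/T = const ⇒ T₂ = 213 K, V₂ = 3.32 L.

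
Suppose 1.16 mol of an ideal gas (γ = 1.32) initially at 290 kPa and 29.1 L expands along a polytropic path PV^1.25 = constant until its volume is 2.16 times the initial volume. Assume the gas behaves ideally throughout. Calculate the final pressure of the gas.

111 kPa

T₁ = P₁V₁/(nR) = 290×29.1/(1.16×8.314) = 875 K.
Polytropic n=1.25: T₂ = T₁(V₁/V₂)^(n−1) = 875×(0.463)^0.25 = 722 K; P₂ = P₁(V₁/V₂)^n = 111 kPa.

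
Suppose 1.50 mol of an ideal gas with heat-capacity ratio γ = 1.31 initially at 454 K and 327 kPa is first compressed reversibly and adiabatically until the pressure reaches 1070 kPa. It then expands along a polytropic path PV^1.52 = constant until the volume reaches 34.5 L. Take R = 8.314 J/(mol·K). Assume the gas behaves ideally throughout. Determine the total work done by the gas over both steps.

2210 J

V₁ = nRT₁/P₁ = 1.50×8.314×454/327 = 17.3 L.
Step 1 — Adiabatic: T₂/T₁ = (P₂/P₁)^((γ−1)/γ) ⇒ T₂ = 454×(3.27)^0.237 = 601 K; V₂ = 7.00 L.
ΔU = nCvΔT = 1.50×26.8×(601−454) = 5910 J.
Q = 0 for an adiabatic process, so W = −ΔU = -5910 J.
State after step 1: P = 1070 kPa, V = 7.00 L, T = 601 K.
Step 2 — Polytropic n=1.52: T₂ = T₁(V₁/V₂)^(n−1) = 601×(0.203)^0.52 = 262 K; P₂ = P₁(V₁/V₂)^n = 94.8 kPa.
W = (P₁V₁−P₂V₂)/(n−1) = (1070×7.00−94.8×34.5)/0.52 = 8120 J.
ΔU = nCvΔT = 1.50×26.8×(262−601) = -13600 J.
Q = ΔU + W = -5500 J.
Net over both steps: W = 2210 J, Q = -5500 J, ΔU = -7710 J.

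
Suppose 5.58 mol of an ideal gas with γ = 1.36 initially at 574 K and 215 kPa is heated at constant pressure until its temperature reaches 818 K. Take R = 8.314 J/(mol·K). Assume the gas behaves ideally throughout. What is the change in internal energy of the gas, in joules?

V₁ = nRT₁/P₁ = 5.58×8.314×574/215 = 124 L.
Isobaric: P stays 215 kPa; V/T = const ⇒ T₂ = 818 K, V₂ = 177 L.
For an ideal gas ΔU = nCvΔT with Cv = R/(γ−1) = 23.1 J/(mol·K).
ΔU = 5.58×23.1×(818−574) = 31400 J.

31400 J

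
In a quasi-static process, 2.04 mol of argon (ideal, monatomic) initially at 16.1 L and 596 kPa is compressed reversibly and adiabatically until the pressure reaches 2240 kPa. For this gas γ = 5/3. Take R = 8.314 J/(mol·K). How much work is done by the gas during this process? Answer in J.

T₁ = P₁V₁/(nR) = 596×16.1/(2.04×8.314) = 566 K.
Adiabatic: T₂/T₁ = (P₂/P₁)^((γ−1)/γ) ⇒ T₂ = 566×(3.76)^0.400 = 961 K; V₂ = 7.27 L.
ΔU = nCvΔT = 2.04×12.5×(961−566) = 10100 J.
Q = 0 for an adiabatic process, so W = −ΔU = -10100 J.

-10100 J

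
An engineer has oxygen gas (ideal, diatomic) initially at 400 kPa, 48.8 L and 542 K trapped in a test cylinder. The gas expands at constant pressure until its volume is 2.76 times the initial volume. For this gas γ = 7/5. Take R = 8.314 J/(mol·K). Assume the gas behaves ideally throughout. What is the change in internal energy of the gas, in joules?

85900 J

n = P₁V₁/(RT₁) = 400×48.8/(8.314×542) = 4.33 mol.
Isobaric: P stays 400 kPa; V/T = const ⇒ T₂ = 1500 K, V₂ = 135 L.
For an ideal gas ΔU = nCvΔT with Cv = (5/2)R = 20.8 J/(mol·K).
ΔU = 4.33×20.8×(1500−542) = 85900 J.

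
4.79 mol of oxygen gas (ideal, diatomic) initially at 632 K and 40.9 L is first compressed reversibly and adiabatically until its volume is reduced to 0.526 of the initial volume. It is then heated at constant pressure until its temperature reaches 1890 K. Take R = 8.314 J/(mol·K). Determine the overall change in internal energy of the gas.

125000 J

P₁ = nRT₁/V₁ = 4.79×8.314×632/40.9 = 615 kPa.
Step 1 — Adiabatic: TV^(γ−1) = const ⇒ T₂ = 632×(1.90)^0.400 = 817 K; PV^γ = const ⇒ P₂ = 1510 kPa.
ΔU = nCvΔT = 4.79×20.8×(817−632) = 18400 J.
Q = 0 for an adiabatic process, so W = −ΔU = -18400 J.
State after step 1: P = 1510 kPa, V = 21.5 L, T = 817 K.
Step 2 — Isobaric: P stays 1510 kPa; V/T = const ⇒ T₂ = 1890 K, V₂ = 49.8 L.
W = PΔV = 1510×(49.8−21.5) kPa·L = 42700 J.
ΔU = nCvΔT = 4.79×20.8×(1890−817) = 107000 J.
Q = ΔU + W = nCpΔT = 150000 J.
Net over both steps: W = 24300 J, Q = 150000 J, ΔU = 125000 J.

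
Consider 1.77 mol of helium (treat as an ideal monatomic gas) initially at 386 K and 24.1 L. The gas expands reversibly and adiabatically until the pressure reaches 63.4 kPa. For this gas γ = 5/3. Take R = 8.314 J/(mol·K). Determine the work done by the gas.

3480 J

P₁ = nRT₁/V₁ = 1.77×8.314×386/24.1 = 236 kPa.
Adiabatic: T₂/T₁ = (P₂/P₁)^((γ−1)/γ) ⇒ T₂ = 386×(0.269)^0.400 = 228 K; V₂ = 53.0 L.
ΔU = nCvΔT = 1.77×12.5×(228−386) = -3480 J.
Q = 0 for an adiabatic process, so W = −ΔU = 3480 J.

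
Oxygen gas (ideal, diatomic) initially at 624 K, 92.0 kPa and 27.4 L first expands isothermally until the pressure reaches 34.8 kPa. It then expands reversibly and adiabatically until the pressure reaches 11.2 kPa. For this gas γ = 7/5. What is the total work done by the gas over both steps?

n = P₁V₁/(RT₁) = 92.0×27.4/(8.314×624) = 0.486 mol.
Step 1 — Isothermal: T stays 624 K; PV = const ⇒ V₂ = 72.4 L, P₂ = 34.8 kPa.
ΔU = 0 (ideal gas, T constant).
W = nRT ln(V₂/V₁) = 0.486×8.314×624×ln(2.64) = 2450 J.
Q = ΔU + W = 2450 J.
State after step 1: P = 34.8 kPa, V = 72.4 L, T = 624 K.
Step 2 — Adiabatic: T₂/T₁ = (P₂/P₁)^((γ−1)/γ) ⇒ T₂ = 624×(0.322)^0.286 = 451 K; V₂ = 163 L.
ΔU = nCvΔT = 0.486×20.8×(451−624) = -1740 J.
Q = 0 for an adiabatic process, so W = −ΔU = 1740 J.
Net over both steps: W = 4190 J, Q = 2450 J, ΔU = -1740 J.

4190 J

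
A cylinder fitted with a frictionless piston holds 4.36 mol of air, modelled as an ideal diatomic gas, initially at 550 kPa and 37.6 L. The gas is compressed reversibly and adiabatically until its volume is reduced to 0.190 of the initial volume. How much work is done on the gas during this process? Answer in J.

T₁ = P₁V₁/(nR) = 550×37.6/(4.36×8.314) = 570 K.
Adiabatic: TV^(γ−1) = const ⇒ T₂ = 570×(5.26)^0.400 = 1110 K; PV^γ = const ⇒ P₂ = 5620 kPa.
ΔU = nCvΔT = 4.36×20.8×(1110−570) = 48800 J.
Q = 0 for an adiabatic process, so W = −ΔU = -48800 J.
Work done on the gas = −W_by = 48800 J.

48800 J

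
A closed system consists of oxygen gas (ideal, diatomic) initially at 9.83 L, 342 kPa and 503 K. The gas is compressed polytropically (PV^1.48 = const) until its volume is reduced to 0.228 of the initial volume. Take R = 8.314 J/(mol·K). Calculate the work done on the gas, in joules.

n = P₁V₁/(RT₁) = 342×9.83/(8.314×503) = 0.804 mol.
Polytropic n=1.48: T₂ = T₁(V₁/V₂)^(n−1) = 503×(4.39)^0.48 = 1020 K; P₂ = P₁(V₁/V₂)^n = 3050 kPa.
W = (P₁V₁−P₂V₂)/(n−1) = (342×9.83−3050×2.24)/0.48 = -7240 J.
Work done on the gas = −W_by = 7240 J.

7240 J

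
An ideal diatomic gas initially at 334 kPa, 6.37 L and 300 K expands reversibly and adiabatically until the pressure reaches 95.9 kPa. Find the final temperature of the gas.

210 K

Adiabatic: T₂/T₁ = (P₂/P₁)^((γ−1)/γ) ⇒ T₂ = 300×(0.287)^0.286 = 210 K; V₂ = 15.5 L.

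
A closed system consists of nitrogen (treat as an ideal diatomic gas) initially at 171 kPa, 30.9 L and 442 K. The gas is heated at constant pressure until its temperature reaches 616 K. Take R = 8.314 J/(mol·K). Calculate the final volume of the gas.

Isobaric: P stays 171 kPa; V/T = const ⇒ T₂ = 616 K, V₂ = 43.1 L.

43.1 L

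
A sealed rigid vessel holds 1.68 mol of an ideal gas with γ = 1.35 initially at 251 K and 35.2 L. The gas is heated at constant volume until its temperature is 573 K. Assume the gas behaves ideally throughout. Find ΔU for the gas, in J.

12900 J

P₁ = nRT₁/V₁ = 1.68×8.314×251/35.2 = 99.6 kPa.
Isochoric: V stays 35.2 L; P/T = const ⇒ T₂ = 573 K, P₂ = 227 kPa.
For an ideal gas ΔU = nCvΔT with Cv = R/(γ−1) = 23.8 J/(mol·K).
ΔU = 1.68×23.8×(573−251) = 12900 J.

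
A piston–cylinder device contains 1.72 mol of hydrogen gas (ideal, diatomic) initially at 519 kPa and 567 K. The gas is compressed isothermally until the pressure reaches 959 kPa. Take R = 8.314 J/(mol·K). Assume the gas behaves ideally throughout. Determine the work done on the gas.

V₁ = nRT₁/P₁ = 1.72×8.314×567/519 = 15.6 L.
Isothermal: T stays 567 K; PV = const ⇒ V₂ = 8.45 L, P₂ = 959 kPa.
W = nRT ln(V₂/V₁) = 1.72×8.314×567×ln(0.541) = -4980 J.
Work done on the gas = −W_by = 4980 J.

4980 J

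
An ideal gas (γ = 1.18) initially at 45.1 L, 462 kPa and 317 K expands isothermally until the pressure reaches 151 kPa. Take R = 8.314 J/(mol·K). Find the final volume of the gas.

138 L

Isothermal: T stays 317 K; PV = const ⇒ V₂ = 138 L, P₂ = 151 kPa.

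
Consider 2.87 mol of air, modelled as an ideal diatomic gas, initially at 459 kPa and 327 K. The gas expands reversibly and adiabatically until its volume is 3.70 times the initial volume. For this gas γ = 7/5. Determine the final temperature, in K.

194 K

V₁ = nRT₁/P₁ = 2.87×8.314×327/459 = 17.0 L.
Adiabatic: TV^(γ−1) = const ⇒ T₂ = 327×(0.270)^0.400 = 194 K; PV^γ = const ⇒ P₂ = 73.5 kPa.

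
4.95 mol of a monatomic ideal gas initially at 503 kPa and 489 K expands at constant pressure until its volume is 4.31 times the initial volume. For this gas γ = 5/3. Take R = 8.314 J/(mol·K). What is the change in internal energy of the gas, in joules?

V₁ = nRT₁/P₁ = 4.95×8.314×489/503 = 40.0 L.
Isobaric: P stays 503 kPa; V/T = const ⇒ T₂ = 2110 K, V₂ = 172 L.
For an ideal gas ΔU = nCvΔT with Cv = (3/2)R = 12.5 J/(mol·K).
ΔU = 4.95×12.5×(2110−489) = 99900 J.

99900 J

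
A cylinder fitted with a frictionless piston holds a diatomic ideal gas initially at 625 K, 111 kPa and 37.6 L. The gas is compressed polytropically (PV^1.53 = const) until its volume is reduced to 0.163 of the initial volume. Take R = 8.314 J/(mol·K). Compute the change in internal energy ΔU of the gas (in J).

n = P₁V₁/(RT₁) = 111×37.6/(8.314×625) = 0.803 mol.
Polytropic n=1.53: T₂ = T₁(V₁/V₂)^(n−1) = 625×(6.13)^0.53 = 1630 K; P₂ = P₁(V₁/V₂)^n = 1780 kPa.
For an ideal gas ΔU = nCvΔT with Cv = (5/2)R = 20.8 J/(mol·K).
ΔU = 0.803×20.8×(1630−625) = 16900 J.

16900 J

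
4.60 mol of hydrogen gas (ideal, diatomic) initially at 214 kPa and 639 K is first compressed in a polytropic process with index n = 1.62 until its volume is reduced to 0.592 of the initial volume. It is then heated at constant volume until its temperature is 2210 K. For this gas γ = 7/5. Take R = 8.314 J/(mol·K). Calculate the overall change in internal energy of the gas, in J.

150000 J

V₁ = nRT₁/P₁ = 4.60×8.314×639/214 = 114 L.
Step 1 — Polytropic n=1.62: T₂ = T₁(V₁/V₂)^(n−1) = 639×(1.69)^0.62 = 884 K; P₂ = P₁(V₁/V₂)^n = 500 kPa.
W = (P₁V₁−P₂V₂)/(n−1) = (214×114−500×67.6)/0.62 = -15100 J.
ΔU = nCvΔT = 4.60×20.8×(884−639) = 23500 J.
Q = ΔU + W = 8330 J.
State after step 1: P = 500 kPa, V = 67.6 L, T = 884 K.
Step 2 — Isochoric: V stays 67.6 L; P/T = const ⇒ T₂ = 2210 K, P₂ = 1250 kPa.
W = 0 (no volume change).
ΔU = nCvΔT = 4.60×20.8×(2210−884) = 127000 J.
Q = ΔU = 127000 J.
Net over both steps: W = -15100 J, Q = 135000 J, ΔU = 150000 J.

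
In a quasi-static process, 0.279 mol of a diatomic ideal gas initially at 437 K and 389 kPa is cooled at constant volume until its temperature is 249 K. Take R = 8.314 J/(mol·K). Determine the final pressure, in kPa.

222 kPa

V₁ = nRT₁/P₁ = 0.279×8.314×437/389 = 2.61 L.
Isochoric: V stays 2.61 L; P/T = const ⇒ T₂ = 249 K, P₂ = 222 kPa.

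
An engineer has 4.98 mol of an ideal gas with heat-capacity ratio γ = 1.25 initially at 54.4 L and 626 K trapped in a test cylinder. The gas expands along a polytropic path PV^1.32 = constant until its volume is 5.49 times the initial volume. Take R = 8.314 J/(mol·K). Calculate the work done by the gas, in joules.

P₁ = nRT₁/V₁ = 4.98×8.314×626/54.4 = 476 kPa.
Polytropic n=1.32: T₂ = T₁(V₁/V₂)^(n−1) = 626×(0.182)^0.32 = 363 K; P₂ = P₁(V₁/V₂)^n = 50.3 kPa.
W = (P₁V₁−P₂V₂)/(n−1) = (476×54.4−50.3×299)/0.32 = 34000 J.

34000 J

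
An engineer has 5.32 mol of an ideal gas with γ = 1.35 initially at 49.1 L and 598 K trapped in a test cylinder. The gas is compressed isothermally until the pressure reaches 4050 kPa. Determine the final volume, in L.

6.53 L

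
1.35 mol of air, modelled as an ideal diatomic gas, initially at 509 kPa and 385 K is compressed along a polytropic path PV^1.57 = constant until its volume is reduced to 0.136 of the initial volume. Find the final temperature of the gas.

V₁ = nRT₁/P₁ = 1.35×8.314×385/509 = 8.49 L.
Polytropic n=1.57: T₂ = T₁(V₁/V₂)^(n−1) = 385×(7.35)^0.57 = 1200 K; P₂ = P₁(V₁/V₂)^n = 11700 kPa.

1200 K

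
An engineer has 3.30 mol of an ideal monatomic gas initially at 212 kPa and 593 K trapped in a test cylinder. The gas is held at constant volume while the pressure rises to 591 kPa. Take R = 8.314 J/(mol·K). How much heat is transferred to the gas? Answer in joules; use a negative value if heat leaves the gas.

V₁ = nRT₁/P₁ = 3.30×8.314×593/212 = 76.7 L.
Isochoric: V stays 76.7 L; P/T = const ⇒ T₂ = 1650 K, P₂ = 591 kPa.
W = 0 (no volume change).
ΔU = nCvΔT = 3.30×12.5×(1650−593) = 43600 J.
Q = ΔU = 43600 J.

43600 J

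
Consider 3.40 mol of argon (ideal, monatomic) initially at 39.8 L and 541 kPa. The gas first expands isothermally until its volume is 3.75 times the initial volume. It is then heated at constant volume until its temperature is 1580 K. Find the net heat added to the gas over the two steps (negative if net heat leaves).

63200 J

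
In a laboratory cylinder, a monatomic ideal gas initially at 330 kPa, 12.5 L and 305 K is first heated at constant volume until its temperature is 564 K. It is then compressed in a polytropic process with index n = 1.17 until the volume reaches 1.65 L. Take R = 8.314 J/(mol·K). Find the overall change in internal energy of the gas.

9960 J

n = P₁V₁/(RT₁) = 330×12.5/(8.314×305) = 1.63 mol.
Step 1 — Isochoric: V stays 12.5 L; P/T = const ⇒ T₂ = 564 K, P₂ = 610 kPa.
W = 0 (no volume change).
ΔU = nCvΔT = 1.63×12.5×(564−305) = 5250 J.
Q = ΔU = 5250 J.
State after step 1: P = 610 kPa, V = 12.5 L, T = 564 K.
Step 2 — Polytropic n=1.17: T₂ = T₁(V₁/V₂)^(n−1) = 564×(7.58)^0.17 = 796 K; P₂ = P₁(V₁/V₂)^n = 6520 kPa.
W = (P₁V₁−P₂V₂)/(n−1) = (610×12.5−6520×1.65)/0.17 = -18400 J.
ΔU = nCvΔT = 1.63×12.5×(796−564) = 4700 J.
Q = ΔU + W = -13700 J.
Net over both steps: W = -18400 J, Q = -8480 J, ΔU = 9960 J.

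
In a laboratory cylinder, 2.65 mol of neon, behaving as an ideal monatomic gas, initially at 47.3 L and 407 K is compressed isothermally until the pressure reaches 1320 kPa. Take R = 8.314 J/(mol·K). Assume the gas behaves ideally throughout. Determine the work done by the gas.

-17400 J

P₁ = nRT₁/V₁ = 2.65×8.314×407/47.3 = 190 kPa.
Isothermal: T stays 407 K; PV = const ⇒ V₂ = 6.79 L, P₂ = 1320 kPa.
W = nRT ln(V₂/V₁) = 2.65×8.314×407×ln(0.144) = -17400 J.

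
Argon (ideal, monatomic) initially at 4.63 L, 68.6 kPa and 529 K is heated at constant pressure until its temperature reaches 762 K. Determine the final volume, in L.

Isobaric: P stays 68.6 kPa; V/T = const ⇒ T₂ = 762 K, V₂ = 6.67 L.

6.67 L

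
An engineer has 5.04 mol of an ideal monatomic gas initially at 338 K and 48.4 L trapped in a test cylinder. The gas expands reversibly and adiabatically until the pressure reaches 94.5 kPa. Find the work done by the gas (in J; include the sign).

7730 J

P₁ = nRT₁/V₁ = 5.04×8.314×338/48.4 = 293 kPa.
Adiabatic: T₂/T₁ = (P₂/P₁)^((γ−1)/γ) ⇒ T₂ = 338×(0.323)^0.400 = 215 K; V₂ = 95.4 L.
ΔU = nCvΔT = 5.04×12.5×(215−338) = -7730 J.
Q = 0 for an adiabatic process, so W = −ΔU = 7730 J.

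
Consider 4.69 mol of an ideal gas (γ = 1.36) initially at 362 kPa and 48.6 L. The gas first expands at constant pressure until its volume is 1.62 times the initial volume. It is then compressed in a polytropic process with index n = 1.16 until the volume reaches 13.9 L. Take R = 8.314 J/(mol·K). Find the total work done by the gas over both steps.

T₁ = P₁V₁/(nR) = 362×48.6/(4.69×8.314) = 451 K.
Step 1 — Isobaric: P stays 362 kPa; V/T = const ⇒ T₂ = 731 K, V₂ = 78.7 L.
W = PΔV = 362×(78.7−48.6) kPa·L = 10900 J.
ΔU = nCvΔT = 4.69×23.1×(731−451) = 30300 J.
Q = ΔU + W = nCpΔT = 41200 J.
State after step 1: P = 362 kPa, V = 78.7 L, T = 731 K.
Step 2 — Polytropic n=1.16: T₂ = T₁(V₁/V₂)^(n−1) = 731×(5.66)^0.16 = 965 K; P₂ = P₁(V₁/V₂)^n = 2710 kPa.
W = (P₁V₁−P₂V₂)/(n−1) = (362×78.7−2710×13.9)/0.16 = -57000 J.
ΔU = nCvΔT = 4.69×23.1×(965−731) = 25300 J.
Q = ΔU + W = -31600 J.
Net over both steps: W = -46100 J, Q = 9560 J, ΔU = 55600 J.

-46100 J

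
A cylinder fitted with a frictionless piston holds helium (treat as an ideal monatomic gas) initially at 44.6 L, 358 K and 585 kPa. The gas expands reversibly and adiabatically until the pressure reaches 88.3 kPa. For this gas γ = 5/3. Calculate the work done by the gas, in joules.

n = P₁V₁/(RT₁) = 585×44.6/(8.314×358) = 8.77 mol.
Adiabatic: T₂/T₁ = (P₂/P₁)^((γ−1)/γ) ⇒ T₂ = 358×(0.151)^0.400 = 168 K; V₂ = 139 L.
ΔU = nCvΔT = 8.77×12.5×(168−358) = -20800 J.
Q = 0 for an adiabatic process, so W = −ΔU = 20800 J.

20800 J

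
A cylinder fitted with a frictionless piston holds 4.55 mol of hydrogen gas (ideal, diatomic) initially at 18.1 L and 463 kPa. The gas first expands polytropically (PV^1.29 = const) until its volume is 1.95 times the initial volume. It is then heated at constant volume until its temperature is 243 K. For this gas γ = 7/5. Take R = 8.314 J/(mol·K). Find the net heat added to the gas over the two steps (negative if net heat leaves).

7120 J

T₁ = P₁V₁/(nR) = 463×18.1/(4.55×8.314) = 222 K.
Step 1 — Polytropic n=1.29: T₂ = T₁(V₁/V₂)^(n−1) = 222×(0.513)^0.29 = 183 K; P₂ = P₁(V₁/V₂)^n = 196 kPa.
W = (P₁V₁−P₂V₂)/(n−1) = (463×18.1−196×35.3)/0.29 = 5090 J.
ΔU = nCvΔT = 4.55×20.8×(183−222) = -3690 J.
Q = ΔU + W = 1400 J.
State after step 1: P = 196 kPa, V = 35.3 L, T = 183 K.
Step 2 — Isochoric: V stays 35.3 L; P/T = const ⇒ T₂ = 243 K, P₂ = 260 kPa.
W = 0 (no volume change).
ΔU = nCvΔT = 4.55×20.8×(243−183) = 5720 J.
Q = ΔU = 5720 J.
Net over both steps: W = 5090 J, Q = 7120 J, ΔU = 2030 J.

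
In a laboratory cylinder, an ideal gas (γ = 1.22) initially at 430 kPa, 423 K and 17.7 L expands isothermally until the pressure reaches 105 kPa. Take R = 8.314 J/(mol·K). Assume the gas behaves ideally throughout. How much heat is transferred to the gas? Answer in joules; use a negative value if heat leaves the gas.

n = P₁V₁/(RT₁) = 430×17.7/(8.314×423) = 2.16 mol.
Isothermal: T stays 423 K; PV = const ⇒ V₂ = 72.5 L, P₂ = 105 kPa.
ΔU = 0 (ideal gas, T constant).
W = nRT ln(V₂/V₁) = 2.16×8.314×423×ln(4.10) = 10700 J.
Q = ΔU + W = 10700 J.

10700 J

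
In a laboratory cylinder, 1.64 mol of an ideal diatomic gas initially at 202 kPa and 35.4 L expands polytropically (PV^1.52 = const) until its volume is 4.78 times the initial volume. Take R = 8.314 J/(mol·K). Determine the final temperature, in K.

232 K

T₁ = P₁V₁/(nR) = 202×35.4/(1.64×8.314) = 524 K.
Polytropic n=1.52: T₂ = T₁(V₁/V₂)^(n−1) = 524×(0.209)^0.52 = 232 K; P₂ = P₁(V₁/V₂)^n = 18.7 kPa.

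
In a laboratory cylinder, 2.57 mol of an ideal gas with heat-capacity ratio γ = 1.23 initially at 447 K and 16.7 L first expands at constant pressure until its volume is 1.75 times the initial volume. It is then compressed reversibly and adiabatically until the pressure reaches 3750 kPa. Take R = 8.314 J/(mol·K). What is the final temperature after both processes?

1110 K

P₁ = nRT₁/V₁ = 2.57×8.314×447/16.7 = 572 kPa.
Step 1 — Isobaric: P stays 572 kPa; V/T = const ⇒ T₂ = 782 K, V₂ = 29.2 L.
W = PΔV = 572×(29.2−16.7) kPa·L = 7160 J.
ΔU = nCvΔT = 2.57×36.1×(782−447) = 31100 J.
Q = ΔU + W = nCpΔT = 38300 J.
State after step 1: P = 572 kPa, V = 29.2 L, T = 782 K.
Step 2 — Adiabatic: T₂/T₁ = (P₂/P₁)^((γ−1)/γ) ⇒ T₂ = 782×(6.56)^0.187 = 1110 K; V₂ = 6.34 L.
ΔU = nCvΔT = 2.57×36.1×(1110−782) = 30600 J.
Q = 0 for an adiabatic process, so W = −ΔU = -30600 J.
Net over both steps: W = -23500 J, Q = 38300 J, ΔU = 61800 J.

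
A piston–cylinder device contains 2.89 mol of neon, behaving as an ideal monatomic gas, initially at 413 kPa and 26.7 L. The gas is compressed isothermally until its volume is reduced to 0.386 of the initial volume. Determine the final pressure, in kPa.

T₁ = P₁V₁/(nR) = 413×26.7/(2.89×8.314) = 459 K.
Isothermal: T stays 459 K; PV = const ⇒ V₂ = 10.3 L, P₂ = 1070 kPa.

1070 kPa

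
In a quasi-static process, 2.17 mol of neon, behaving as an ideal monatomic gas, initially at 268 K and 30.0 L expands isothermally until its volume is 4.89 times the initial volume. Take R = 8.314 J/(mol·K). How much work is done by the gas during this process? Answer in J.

7670 J

P₁ = nRT₁/V₁ = 2.17×8.314×268/30.0 = 161 kPa.
Isothermal: T stays 268 K; PV = const ⇒ V₂ = 147 L, P₂ = 33.0 kPa.
W = nRT ln(V₂/V₁) = 2.17×8.314×268×ln(4.89) = 7670 J.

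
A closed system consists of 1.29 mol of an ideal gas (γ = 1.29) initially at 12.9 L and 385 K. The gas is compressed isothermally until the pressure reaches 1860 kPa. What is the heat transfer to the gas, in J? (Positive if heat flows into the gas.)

-7270 J

P₁ = nRT₁/V₁ = 1.29×8.314×385/12.9 = 320 kPa.
Isothermal: T stays 385 K; PV = const ⇒ V₂ = 2.22 L, P₂ = 1860 kPa.
ΔU = 0 (ideal gas, T constant).
W = nRT ln(V₂/V₁) = 1.29×8.314×385×ln(0.172) = -7270 J.
Q = ΔU + W = -7270 J.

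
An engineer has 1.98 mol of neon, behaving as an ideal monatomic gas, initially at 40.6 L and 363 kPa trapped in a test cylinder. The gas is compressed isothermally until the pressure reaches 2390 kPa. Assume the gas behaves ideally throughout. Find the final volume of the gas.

6.17 L

T₁ = P₁V₁/(nR) = 363×40.6/(1.98×8.314) = 895 K.
Isothermal: T stays 895 K; PV = const ⇒ V₂ = 6.17 L, P₂ = 2390 kPa.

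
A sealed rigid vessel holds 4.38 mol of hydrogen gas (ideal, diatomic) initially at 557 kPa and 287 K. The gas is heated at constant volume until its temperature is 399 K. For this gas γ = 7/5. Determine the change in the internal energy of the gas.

10200 J

V₁ = nRT₁/P₁ = 4.38×8.314×287/557 = 18.8 L.
Isochoric: V stays 18.8 L; P/T = const ⇒ T₂ = 399 K, P₂ = 774 kPa.
For an ideal gas ΔU = nCvΔT with Cv = (5/2)R = 20.8 J/(mol·K).
ΔU = 4.38×20.8×(399−287) = 10200 J.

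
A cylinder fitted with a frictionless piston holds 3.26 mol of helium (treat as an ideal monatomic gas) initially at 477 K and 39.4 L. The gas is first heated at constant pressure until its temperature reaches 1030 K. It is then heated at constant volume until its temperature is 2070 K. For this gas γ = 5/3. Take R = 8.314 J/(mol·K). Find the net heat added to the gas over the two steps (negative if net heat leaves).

79800 J

P₁ = nRT₁/V₁ = 3.26×8.314×477/39.4 = 328 kPa.
Step 1 — Isobaric: P stays 328 kPa; V/T = const ⇒ T₂ = 1030 K, V₂ = 85.1 L.
W = PΔV = 328×(85.1−39.4) kPa·L = 15000 J.
ΔU = nCvΔT = 3.26×12.5×(1030−477) = 22500 J.
Q = ΔU + W = nCpΔT = 37500 J.
State after step 1: P = 328 kPa, V = 85.1 L, T = 1030 K.
Step 2 — Isochoric: V stays 85.1 L; P/T = const ⇒ T₂ = 2070 K, P₂ = 659 kPa.
W = 0 (no volume change).
ΔU = nCvΔT = 3.26×12.5×(2070−1030) = 42300 J.
Q = ΔU = 42300 J.
Net over both steps: W = 15000 J, Q = 79800 J, ΔU = 64800 J.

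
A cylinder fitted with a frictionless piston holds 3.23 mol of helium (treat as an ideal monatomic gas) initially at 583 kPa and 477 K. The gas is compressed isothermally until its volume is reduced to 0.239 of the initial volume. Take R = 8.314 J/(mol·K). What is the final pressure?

2440 kPa

V₁ = nRT₁/P₁ = 3.23×8.314×477/583 = 22.0 L.
Isothermal: T stays 477 K; PV = const ⇒ V₂ = 5.25 L, P₂ = 2440 kPa.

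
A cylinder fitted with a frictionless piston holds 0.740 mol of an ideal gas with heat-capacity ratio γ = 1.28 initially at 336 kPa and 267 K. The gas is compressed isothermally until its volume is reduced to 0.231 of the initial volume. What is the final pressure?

1450 kPa

V₁ = nRT₁/P₁ = 0.740×8.314×267/336 = 4.89 L.
Isothermal: T stays 267 K; PV = const ⇒ V₂ = 1.13 L, P₂ = 1450 kPa.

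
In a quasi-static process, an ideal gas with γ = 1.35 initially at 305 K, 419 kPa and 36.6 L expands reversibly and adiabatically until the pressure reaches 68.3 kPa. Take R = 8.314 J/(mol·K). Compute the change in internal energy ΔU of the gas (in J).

n = P₁V₁/(RT₁) = 419×36.6/(8.314×305) = 6.05 mol.
Adiabatic: T₂/T₁ = (P₂/P₁)^((γ−1)/γ) ⇒ T₂ = 305×(0.163)^0.259 = 191 K; V₂ = 140 L.
For an ideal gas ΔU = nCvΔT with Cv = R/(γ−1) = 23.8 J/(mol·K).
ΔU = 6.05×23.8×(191−305) = -16400 J.

-16400 J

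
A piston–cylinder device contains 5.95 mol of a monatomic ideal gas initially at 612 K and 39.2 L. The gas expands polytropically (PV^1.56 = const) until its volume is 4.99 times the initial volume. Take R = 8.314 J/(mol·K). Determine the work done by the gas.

P₁ = nRT₁/V₁ = 5.95×8.314×612/39.2 = 772 kPa.
Polytropic n=1.56: T₂ = T₁(V₁/V₂)^(n−1) = 612×(0.200)^0.56 = 249 K; P₂ = P₁(V₁/V₂)^n = 62.9 kPa.
W = (P₁V₁−P₂V₂)/(n−1) = (772×39.2−62.9×196)/0.56 = 32100 J.

32100 J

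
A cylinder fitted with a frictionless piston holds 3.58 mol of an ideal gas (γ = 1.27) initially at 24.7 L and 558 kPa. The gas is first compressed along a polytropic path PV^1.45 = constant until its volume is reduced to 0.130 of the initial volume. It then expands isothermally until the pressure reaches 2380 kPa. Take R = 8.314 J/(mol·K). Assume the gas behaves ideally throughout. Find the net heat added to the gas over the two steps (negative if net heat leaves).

82800 J

T₁ = P₁V₁/(nR) = 558×24.7/(3.58×8.314) = 463 K.
Step 1 — Polytropic n=1.45: T₂ = T₁(V₁/V₂)^(n−1) = 463×(7.69)^0.45 = 1160 K; P₂ = P₁(V₁/V₂)^n = 10800 kPa.
W = (P₁V₁−P₂V₂)/(n−1) = (558×24.7−10800×3.21)/0.45 = -46100 J.
ΔU = nCvΔT = 3.58×30.8×(1160−463) = 76800 J.
Q = ΔU + W = 30700 J.
State after step 1: P = 10800 kPa, V = 3.21 L, T = 1160 K.
Step 2 — Isothermal: T stays 1160 K; PV = const ⇒ V₂ = 14.5 L, P₂ = 2380 kPa.
ΔU = 0 (ideal gas, T constant).
W = nRT ln(V₂/V₁) = 3.58×8.314×1160×ln(4.52) = 52000 J.
Q = ΔU + W = 52000 J.
Net over both steps: W = 5970 J, Q = 82800 J, ΔU = 76800 J.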